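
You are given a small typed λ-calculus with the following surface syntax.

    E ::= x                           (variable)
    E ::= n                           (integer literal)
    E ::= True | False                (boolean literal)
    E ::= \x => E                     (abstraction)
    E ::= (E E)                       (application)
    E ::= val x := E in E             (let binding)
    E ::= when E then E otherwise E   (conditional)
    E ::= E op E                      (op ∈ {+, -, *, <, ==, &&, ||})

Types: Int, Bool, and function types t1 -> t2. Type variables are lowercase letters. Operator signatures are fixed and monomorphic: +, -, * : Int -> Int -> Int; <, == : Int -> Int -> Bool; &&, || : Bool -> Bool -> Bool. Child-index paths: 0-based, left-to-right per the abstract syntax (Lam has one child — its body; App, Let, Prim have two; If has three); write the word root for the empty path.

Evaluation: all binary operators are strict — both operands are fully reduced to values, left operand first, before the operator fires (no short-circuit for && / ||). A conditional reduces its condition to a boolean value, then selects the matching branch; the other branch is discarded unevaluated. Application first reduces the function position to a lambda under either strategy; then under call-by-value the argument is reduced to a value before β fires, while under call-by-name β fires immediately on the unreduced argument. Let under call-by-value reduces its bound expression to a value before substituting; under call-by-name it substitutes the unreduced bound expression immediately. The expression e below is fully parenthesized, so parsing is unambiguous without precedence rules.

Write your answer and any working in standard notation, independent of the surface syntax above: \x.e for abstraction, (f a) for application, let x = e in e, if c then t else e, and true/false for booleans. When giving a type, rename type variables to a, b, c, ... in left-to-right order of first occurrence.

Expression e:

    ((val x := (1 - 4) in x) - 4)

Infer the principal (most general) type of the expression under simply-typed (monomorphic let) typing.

Working:
  unify Int ~ Int
  unify Int ~ Int
let x : Int
x : Int
  unify Int ~ Int
  unify Int ~ Int

Answer: Int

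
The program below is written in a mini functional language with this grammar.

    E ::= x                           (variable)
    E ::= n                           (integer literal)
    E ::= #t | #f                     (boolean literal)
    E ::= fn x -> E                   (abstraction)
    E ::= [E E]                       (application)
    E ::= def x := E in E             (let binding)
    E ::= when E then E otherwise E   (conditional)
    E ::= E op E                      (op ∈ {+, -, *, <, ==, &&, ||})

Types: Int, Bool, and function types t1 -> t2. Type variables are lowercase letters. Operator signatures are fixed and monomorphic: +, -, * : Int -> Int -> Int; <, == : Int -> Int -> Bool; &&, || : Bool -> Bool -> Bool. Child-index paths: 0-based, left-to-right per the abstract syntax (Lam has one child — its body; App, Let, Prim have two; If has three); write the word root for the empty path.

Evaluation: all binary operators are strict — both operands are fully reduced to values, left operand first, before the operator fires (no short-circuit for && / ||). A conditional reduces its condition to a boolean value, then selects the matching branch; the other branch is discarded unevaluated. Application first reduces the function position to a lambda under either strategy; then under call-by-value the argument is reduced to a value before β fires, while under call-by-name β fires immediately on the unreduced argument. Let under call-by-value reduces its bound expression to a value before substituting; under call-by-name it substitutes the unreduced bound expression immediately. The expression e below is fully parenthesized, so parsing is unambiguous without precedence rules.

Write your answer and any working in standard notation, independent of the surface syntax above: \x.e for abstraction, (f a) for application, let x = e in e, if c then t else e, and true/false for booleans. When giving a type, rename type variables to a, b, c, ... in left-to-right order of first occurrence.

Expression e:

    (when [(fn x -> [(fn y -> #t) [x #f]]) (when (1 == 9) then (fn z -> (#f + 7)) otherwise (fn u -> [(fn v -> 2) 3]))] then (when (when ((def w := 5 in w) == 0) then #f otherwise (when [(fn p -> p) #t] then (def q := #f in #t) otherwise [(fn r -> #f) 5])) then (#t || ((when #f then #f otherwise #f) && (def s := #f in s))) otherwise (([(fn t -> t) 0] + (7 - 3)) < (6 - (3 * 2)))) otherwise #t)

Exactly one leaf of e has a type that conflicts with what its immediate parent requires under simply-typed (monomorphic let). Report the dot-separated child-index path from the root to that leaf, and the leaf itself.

Answer: 0.1.1.0.0 : false

Derivation:
\y._ : b -> Bool
x : a
  unify a ~ Bool -> c
_ _ : c
  unify b -> Bool ~ c -> d
  unify b ~ c
  unify Bool ~ d
_ _ : Bool
\x._ : (Bool -> c) -> Bool
  unify Int ~ Int
  unify Int ~ Int
  unify Bool ~ Bool
  unify Bool ~ Int
  FAIL: mismatch Bool ~ Int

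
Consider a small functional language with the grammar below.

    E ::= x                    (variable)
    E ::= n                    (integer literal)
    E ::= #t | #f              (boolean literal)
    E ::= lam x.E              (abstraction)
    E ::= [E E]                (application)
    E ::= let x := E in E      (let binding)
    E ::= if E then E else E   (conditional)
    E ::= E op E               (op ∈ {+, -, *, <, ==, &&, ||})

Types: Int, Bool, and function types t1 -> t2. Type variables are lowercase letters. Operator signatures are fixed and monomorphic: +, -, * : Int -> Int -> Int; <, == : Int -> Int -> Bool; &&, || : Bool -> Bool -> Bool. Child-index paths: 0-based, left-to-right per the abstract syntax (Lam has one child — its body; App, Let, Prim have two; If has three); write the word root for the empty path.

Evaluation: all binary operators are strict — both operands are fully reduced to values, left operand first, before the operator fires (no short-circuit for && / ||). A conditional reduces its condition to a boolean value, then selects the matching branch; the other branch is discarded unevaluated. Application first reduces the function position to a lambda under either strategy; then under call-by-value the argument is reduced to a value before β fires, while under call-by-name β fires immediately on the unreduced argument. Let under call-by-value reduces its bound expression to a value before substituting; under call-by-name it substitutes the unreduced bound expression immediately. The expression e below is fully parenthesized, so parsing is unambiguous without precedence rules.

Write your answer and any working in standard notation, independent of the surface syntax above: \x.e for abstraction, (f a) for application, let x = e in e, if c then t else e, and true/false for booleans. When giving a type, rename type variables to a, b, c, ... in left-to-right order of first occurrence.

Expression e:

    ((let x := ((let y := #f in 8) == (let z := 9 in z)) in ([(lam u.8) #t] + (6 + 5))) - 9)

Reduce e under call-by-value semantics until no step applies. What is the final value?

Derivation:
step 0: ((let x = ((let y = false in 8) == (let z = 9 in z)) in (((\u.8) true) + (6 + 5))) - 9)
step 1: [let@0.0.0] ((let x = (8 == (let z = 9 in z)) in (((\u.8) true) + (6 + 5))) - 9)
step 2: [let@0.0.1] ((let x = (8 == 9) in (((\u.8) true) + (6 + 5))) - 9)
step 3: [delta@0.0] ((let x = false in (((\u.8) true) + (6 + 5))) - 9)
step 4: [let@0] ((((\u.8) true) + (6 + 5)) - 9)
step 5: [beta@0.0] ((8 + (6 + 5)) - 9)
step 6: [delta@0.1] ((8 + 11) - 9)
step 7: [delta@0] (19 - 9)
step 8: [delta@root] 10

Answer: 10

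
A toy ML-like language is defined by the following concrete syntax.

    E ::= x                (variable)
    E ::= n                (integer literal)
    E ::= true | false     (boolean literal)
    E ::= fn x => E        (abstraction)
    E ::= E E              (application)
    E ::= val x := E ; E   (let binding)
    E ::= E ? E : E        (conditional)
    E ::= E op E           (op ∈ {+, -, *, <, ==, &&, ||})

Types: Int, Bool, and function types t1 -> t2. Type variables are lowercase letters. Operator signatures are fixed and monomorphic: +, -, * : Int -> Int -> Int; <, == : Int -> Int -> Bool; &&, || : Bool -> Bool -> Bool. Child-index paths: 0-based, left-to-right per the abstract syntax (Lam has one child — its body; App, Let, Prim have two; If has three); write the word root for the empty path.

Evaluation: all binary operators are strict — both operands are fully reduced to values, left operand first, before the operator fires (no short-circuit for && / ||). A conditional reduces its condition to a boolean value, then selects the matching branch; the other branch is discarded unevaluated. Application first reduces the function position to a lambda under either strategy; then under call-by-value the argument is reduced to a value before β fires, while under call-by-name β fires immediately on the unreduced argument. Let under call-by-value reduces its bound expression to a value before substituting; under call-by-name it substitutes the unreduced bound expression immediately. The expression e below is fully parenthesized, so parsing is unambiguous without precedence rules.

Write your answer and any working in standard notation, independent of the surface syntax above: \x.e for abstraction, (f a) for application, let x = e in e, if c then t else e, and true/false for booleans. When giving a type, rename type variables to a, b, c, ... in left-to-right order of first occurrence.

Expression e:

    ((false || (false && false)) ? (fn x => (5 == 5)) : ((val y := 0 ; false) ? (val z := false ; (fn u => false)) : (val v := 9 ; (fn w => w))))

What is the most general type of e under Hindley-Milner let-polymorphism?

Working:
  unify Bool ~ Bool
  unify Bool ~ Bool
  unify Bool ~ Bool
  unify Bool ~ Bool
  unify Bool ~ Bool
  unify Int ~ Int
  unify Int ~ Int
\x._ : a -> Bool
let y : Int
  unify Bool ~ Bool
let z : Bool
\u._ : b -> Bool
let v : Int
w : c
\w._ : c -> c
  unify b -> Bool ~ c -> c
  unify b ~ c
  unify Bool ~ c
  unify a -> Bool ~ Bool -> Bool
  unify a ~ Bool
  unify Bool ~ Bool

Answer: Bool -> Bool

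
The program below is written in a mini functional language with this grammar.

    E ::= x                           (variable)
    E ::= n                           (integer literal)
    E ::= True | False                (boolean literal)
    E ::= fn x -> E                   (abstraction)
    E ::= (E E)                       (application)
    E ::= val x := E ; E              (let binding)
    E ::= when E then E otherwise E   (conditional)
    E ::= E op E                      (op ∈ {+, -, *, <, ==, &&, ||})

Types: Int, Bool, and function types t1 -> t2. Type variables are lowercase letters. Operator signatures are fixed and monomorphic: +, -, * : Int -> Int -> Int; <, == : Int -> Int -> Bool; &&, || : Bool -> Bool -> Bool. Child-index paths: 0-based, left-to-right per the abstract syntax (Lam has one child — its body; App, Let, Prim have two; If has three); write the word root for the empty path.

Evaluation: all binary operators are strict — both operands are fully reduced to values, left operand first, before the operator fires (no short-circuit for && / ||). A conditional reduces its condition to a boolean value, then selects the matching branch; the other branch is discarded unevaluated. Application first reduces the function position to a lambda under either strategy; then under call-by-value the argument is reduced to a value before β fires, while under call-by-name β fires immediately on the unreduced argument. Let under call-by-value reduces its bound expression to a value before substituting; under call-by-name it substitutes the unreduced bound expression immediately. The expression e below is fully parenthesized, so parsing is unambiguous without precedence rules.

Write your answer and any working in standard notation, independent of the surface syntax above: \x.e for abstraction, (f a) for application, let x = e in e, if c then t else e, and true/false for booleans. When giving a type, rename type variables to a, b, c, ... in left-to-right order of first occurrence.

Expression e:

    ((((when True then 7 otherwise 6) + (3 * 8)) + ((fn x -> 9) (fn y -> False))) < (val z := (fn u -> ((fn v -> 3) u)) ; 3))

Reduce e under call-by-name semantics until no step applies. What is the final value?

Working:
step 0: ((((if true then 7 else 6) + (3 * 8)) + ((\x.9) (\y.false))) < (let z = (\u.((\v.3) u)) in 3))
step 1: [if@0.0.0] (((7 + (3 * 8)) + ((\x.9) (\y.false))) < (let z = (\u.((\v.3) u)) in 3))
step 2: [delta@0.0.1] (((7 + 24) + ((\x.9) (\y.false))) < (let z = (\u.((\v.3) u)) in 3))
step 3: [delta@0.0] ((31 + ((\x.9) (\y.false))) < (let z = (\u.((\v.3) u)) in 3))
step 4: [beta@0.1] ((31 + 9) < (let z = (\u.((\v.3) u)) in 3))
step 5: [delta@0] (40 < (let z = (\u.((\v.3) u)) in 3))
step 6: [let@1] (40 < 3)
step 7: [delta@root] false

Answer: false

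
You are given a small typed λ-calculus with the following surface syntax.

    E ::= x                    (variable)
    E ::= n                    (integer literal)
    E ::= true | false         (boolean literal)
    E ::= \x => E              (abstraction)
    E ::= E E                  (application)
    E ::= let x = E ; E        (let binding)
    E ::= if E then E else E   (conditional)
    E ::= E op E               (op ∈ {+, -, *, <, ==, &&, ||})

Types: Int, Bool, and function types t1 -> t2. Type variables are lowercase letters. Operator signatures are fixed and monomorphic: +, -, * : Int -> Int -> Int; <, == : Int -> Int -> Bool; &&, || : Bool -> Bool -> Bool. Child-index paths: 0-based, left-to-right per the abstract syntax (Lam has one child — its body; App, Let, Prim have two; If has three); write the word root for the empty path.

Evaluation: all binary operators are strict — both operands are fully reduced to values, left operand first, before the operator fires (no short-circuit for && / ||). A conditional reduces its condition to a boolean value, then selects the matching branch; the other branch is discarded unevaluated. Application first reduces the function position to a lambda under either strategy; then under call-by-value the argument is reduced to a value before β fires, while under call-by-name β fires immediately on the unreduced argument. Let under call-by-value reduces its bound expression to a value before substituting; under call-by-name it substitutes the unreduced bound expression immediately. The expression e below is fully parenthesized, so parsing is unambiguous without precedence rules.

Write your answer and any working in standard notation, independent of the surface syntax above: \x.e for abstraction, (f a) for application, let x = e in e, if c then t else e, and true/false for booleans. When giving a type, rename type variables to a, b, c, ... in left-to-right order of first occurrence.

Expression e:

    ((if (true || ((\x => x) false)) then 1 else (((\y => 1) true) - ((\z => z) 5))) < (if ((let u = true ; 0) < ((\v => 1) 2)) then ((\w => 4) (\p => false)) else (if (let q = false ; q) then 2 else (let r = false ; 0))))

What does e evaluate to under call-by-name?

Trace:
step 0: ((if (true || ((\x.x) false)) then 1 else (((\y.1) true) - ((\z.z) 5))) < (if ((let u = true in 0) < ((\v.1) 2)) then ((\w.4) (\p.false)) else (if (let q = false in q) then 2 else (let r = false in 0))))
step 1: [beta@0.0.1] ((if (true || false) then 1 else (((\y.1) true) - ((\z.z) 5))) < (if ((let u = true in 0) < ((\v.1) 2)) then ((\w.4) (\p.false)) else (if (let q = false in q) then 2 else (let r = false in 0))))
step 2: [delta@0.0] ((if true then 1 else (((\y.1) true) - ((\z.z) 5))) < (if ((let u = true in 0) < ((\v.1) 2)) then ((\w.4) (\p.false)) else (if (let q = false in q) then 2 else (let r = false in 0))))
step 3: [if@0] (1 < (if ((let u = true in 0) < ((\v.1) 2)) then ((\w.4) (\p.false)) else (if (let q = false in q) then 2 else (let r = false in 0))))
step 4: [let@1.0.0] (1 < (if (0 < ((\v.1) 2)) then ((\w.4) (\p.false)) else (if (let q = false in q) then 2 else (let r = false in 0))))
step 5: [beta@1.0.1] (1 < (if (0 < 1) then ((\w.4) (\p.false)) else (if (let q = false in q) then 2 else (let r = false in 0))))
step 6: [delta@1.0] (1 < (if true then ((\w.4) (\p.false)) else (if (let q = false in q) then 2 else (let r = false in 0))))
step 7: [if@1] (1 < ((\w.4) (\p.false)))
step 8: [beta@1] (1 < 4)
step 9: [delta@root] true

Answer: true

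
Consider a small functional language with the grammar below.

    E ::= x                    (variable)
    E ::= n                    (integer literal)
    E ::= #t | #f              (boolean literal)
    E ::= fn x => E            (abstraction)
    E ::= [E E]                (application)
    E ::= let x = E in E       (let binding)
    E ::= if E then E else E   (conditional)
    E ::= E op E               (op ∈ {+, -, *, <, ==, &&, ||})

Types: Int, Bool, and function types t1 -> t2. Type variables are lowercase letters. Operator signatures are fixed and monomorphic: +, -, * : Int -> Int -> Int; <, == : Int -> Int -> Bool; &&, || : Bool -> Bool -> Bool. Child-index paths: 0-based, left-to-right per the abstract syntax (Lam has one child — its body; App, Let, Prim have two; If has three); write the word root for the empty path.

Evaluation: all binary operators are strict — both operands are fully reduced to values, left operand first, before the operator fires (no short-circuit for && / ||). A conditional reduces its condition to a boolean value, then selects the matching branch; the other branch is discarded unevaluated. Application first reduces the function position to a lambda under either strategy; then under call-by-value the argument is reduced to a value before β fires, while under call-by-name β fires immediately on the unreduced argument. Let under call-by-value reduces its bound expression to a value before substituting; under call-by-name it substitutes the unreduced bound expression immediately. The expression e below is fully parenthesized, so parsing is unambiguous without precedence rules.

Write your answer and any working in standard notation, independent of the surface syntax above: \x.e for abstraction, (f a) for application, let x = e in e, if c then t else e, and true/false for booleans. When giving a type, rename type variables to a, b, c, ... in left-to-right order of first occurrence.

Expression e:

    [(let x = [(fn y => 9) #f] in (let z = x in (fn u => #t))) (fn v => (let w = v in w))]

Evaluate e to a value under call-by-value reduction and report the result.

Working:
step 0: ((let x = ((\y.9) false) in (let z = x in (\u.true))) (\v.(let w = v in w)))
step 1: [beta@0.0] ((let x = 9 in (let z = x in (\u.true))) (\v.(let w = v in w)))
step 2: [let@0] ((let z = 9 in (\u.true)) (\v.(let w = v in w)))
step 3: [let@0] ((\u.true) (\v.(let w = v in w)))
step 4: [beta@root] true

Answer: true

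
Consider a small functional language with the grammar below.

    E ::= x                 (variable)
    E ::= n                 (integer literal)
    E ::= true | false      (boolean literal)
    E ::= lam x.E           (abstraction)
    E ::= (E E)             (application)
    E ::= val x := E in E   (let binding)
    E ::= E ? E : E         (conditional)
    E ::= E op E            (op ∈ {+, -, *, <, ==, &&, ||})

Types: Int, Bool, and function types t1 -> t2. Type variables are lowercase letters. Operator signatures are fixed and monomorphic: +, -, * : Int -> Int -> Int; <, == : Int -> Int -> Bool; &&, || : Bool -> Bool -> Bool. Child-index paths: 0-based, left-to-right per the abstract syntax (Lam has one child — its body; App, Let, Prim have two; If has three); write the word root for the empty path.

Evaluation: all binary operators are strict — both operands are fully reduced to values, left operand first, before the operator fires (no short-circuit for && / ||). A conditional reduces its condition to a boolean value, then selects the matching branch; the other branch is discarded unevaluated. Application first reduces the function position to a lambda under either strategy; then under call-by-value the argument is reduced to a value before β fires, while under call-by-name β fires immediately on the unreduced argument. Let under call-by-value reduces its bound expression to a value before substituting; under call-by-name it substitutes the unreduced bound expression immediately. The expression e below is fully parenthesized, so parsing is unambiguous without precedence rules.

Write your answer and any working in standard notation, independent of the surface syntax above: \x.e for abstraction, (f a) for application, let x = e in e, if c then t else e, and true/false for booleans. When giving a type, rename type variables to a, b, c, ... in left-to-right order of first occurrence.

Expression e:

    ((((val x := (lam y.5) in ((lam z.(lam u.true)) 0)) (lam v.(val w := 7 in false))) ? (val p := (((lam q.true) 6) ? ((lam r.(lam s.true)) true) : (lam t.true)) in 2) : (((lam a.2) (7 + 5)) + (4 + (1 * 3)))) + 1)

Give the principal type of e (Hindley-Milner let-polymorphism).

Trace:
\y._ : a -> Int
let x : forall. a -> Int
\u._ : c -> Bool
\z._ : b -> c -> Bool
  unify b -> c -> Bool ~ Int -> d
  unify b ~ Int
  unify c -> Bool ~ d
_ _ : c -> Bool
let w : Int
\v._ : e -> Bool
  unify c -> Bool ~ (e -> Bool) -> f
  unify c ~ e -> Bool
  unify Bool ~ f
_ _ : Bool
  unify Bool ~ Bool
\q._ : g -> Bool
  unify g -> Bool ~ Int -> h
  unify g ~ Int
  unify Bool ~ h
_ _ : Bool
  unify Bool ~ Bool
\s._ : j -> Bool
\r._ : i -> j -> Bool
  unify i -> j -> Bool ~ Bool -> k
  unify i ~ Bool
  unify j -> Bool ~ k
_ _ : j -> Bool
\t._ : l -> Bool
  unify j -> Bool ~ l -> Bool
  unify j ~ l
  unify Bool ~ Bool
let p : forall. l -> Bool
\a._ : m -> Int
  unify Int ~ Int
  unify Int ~ Int
  unify m -> Int ~ Int -> n
  unify m ~ Int
  unify Int ~ n
_ _ : Int
  unify Int ~ Int
  unify Int ~ Int
  unify Int ~ Int
  unify Int ~ Int
  unify Int ~ Int
  unify Int ~ Int
  unify Int ~ Int
  unify Int ~ Int
  unify Int ~ Int

Answer: Int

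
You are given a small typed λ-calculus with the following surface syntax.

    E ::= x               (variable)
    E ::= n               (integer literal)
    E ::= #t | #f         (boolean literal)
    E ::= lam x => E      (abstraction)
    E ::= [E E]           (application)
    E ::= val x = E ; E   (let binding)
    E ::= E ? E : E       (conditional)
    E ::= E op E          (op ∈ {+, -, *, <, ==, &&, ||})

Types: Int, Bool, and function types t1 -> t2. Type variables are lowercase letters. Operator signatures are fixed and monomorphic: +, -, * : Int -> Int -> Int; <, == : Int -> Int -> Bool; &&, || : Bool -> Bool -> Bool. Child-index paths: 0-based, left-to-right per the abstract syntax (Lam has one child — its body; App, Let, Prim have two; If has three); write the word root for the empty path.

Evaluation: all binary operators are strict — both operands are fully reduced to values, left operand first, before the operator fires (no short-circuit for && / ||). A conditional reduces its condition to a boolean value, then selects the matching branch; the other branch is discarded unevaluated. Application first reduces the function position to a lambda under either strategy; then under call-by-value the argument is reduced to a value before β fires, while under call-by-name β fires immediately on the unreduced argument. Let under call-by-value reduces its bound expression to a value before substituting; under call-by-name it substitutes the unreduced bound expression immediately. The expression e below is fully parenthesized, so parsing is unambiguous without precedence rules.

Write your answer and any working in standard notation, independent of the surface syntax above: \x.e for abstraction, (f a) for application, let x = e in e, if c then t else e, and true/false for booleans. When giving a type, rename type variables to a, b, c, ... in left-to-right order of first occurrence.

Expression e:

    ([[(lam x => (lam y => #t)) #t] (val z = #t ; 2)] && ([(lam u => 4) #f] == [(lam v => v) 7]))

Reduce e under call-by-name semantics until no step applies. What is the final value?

Answer: false

Working:
step 0: ((((\x.(\y.true)) true) (let z = true in 2)) && (((\u.4) false) == ((\v.v) 7)))
step 1: [beta@0.0] (((\y.true) (let z = true in 2)) && (((\u.4) false) == ((\v.v) 7)))
step 2: [beta@0] (true && (((\u.4) false) == ((\v.v) 7)))
step 3: [beta@1.0] (true && (4 == ((\v.v) 7)))
step 4: [beta@1.1] (true && (4 == 7))
step 5: [delta@1] (true && false)
step 6: [delta@root] false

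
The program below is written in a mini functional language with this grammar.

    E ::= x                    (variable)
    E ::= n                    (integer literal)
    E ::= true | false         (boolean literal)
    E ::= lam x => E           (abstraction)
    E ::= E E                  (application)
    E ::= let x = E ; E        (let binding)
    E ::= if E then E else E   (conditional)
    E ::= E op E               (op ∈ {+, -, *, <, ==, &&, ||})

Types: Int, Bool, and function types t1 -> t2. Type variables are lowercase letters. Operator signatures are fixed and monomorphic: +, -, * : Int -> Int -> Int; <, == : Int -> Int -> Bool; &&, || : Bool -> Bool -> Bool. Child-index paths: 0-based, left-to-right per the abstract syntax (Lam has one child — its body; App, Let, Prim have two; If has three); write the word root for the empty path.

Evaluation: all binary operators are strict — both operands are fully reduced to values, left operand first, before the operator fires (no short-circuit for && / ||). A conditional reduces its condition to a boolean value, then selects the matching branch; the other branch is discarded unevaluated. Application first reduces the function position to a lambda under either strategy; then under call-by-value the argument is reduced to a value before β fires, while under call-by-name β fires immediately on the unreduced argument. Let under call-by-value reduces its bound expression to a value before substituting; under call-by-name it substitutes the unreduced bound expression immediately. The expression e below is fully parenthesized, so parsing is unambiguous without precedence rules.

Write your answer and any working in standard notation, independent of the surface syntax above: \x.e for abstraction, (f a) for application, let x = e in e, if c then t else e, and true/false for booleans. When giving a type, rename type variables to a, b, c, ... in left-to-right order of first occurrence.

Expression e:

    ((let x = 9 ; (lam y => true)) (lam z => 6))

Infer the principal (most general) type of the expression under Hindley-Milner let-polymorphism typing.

Derivation:
let x : Int
\y._ : a -> Bool
\z._ : b -> Int
  unify a -> Bool ~ (b -> Int) -> c
  unify a ~ b -> Int
  unify Bool ~ c
_ _ : Bool

Answer: Bool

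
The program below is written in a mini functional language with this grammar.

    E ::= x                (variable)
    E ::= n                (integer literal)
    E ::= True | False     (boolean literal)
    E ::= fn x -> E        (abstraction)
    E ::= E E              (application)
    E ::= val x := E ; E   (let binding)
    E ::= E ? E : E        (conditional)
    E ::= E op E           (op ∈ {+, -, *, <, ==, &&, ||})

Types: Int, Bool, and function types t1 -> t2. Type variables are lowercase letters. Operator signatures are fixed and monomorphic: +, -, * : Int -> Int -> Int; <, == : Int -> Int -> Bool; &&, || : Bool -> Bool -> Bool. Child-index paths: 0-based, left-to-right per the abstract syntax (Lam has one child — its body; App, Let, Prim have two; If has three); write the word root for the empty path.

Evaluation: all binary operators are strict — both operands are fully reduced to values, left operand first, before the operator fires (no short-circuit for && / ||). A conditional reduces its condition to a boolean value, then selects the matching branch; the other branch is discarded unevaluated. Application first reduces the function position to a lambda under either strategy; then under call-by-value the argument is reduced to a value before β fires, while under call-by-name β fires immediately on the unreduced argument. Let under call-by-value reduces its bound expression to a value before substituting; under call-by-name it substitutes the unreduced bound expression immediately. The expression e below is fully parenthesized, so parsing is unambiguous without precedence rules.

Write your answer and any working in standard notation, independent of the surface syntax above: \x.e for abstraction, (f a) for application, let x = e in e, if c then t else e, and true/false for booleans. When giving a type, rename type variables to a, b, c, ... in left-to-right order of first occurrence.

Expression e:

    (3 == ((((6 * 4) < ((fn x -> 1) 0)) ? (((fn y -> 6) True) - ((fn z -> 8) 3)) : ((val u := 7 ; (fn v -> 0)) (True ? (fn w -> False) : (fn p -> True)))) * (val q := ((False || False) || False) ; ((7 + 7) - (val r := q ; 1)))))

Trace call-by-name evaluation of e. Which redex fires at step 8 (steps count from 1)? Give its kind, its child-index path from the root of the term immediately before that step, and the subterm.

Answer: delta at 1.1.0 : (7 + 7)

Derivation:
step 0: (3 == ((if ((6 * 4) < ((\x.1) 0)) then (((\y.6) true) - ((\z.8) 3)) else ((let u = 7 in (\v.0)) (if true then (\w.false) else (\p.true)))) * (let q = ((false || false) || false) in ((7 + 7) - (let r = q in 1)))))
step 1: [delta@1.0.0.0] (3 == ((if (24 < ((\x.1) 0)) then (((\y.6) true) - ((\z.8) 3)) else ((let u = 7 in (\v.0)) (if true then (\w.false) else (\p.true)))) * (let q = ((false || false) || false) in ((7 + 7) - (let r = q in 1)))))
step 2: [beta@1.0.0.1] (3 == ((if (24 < 1) then (((\y.6) true) - ((\z.8) 3)) else ((let u = 7 in (\v.0)) (if true then (\w.false) else (\p.true)))) * (let q = ((false || false) || false) in ((7 + 7) - (let r = q in 1)))))
step 3: [delta@1.0.0] (3 == ((if false then (((\y.6) true) - ((\z.8) 3)) else ((let u = 7 in (\v.0)) (if true then (\w.false) else (\p.true)))) * (let q = ((false || false) || false) in ((7 + 7) - (let r = q in 1)))))
step 4: [if@1.0] (3 == (((let u = 7 in (\v.0)) (if true then (\w.false) else (\p.true))) * (let q = ((false || false) || false) in ((7 + 7) - (let r = q in 1)))))
step 5: [let@1.0.0] (3 == (((\v.0) (if true then (\w.false) else (\p.true))) * (let q = ((false || false) || false) in ((7 + 7) - (let r = q in 1)))))
step 6: [beta@1.0] (3 == (0 * (let q = ((false || false) || false) in ((7 + 7) - (let r = q in 1)))))
step 7: [let@1.1] (3 == (0 * ((7 + 7) - (let r = ((false || false) || false) in 1))))
step 8: [delta@1.1.0] (3 == (0 * (14 - (let r = ((false || false) || false) in 1))))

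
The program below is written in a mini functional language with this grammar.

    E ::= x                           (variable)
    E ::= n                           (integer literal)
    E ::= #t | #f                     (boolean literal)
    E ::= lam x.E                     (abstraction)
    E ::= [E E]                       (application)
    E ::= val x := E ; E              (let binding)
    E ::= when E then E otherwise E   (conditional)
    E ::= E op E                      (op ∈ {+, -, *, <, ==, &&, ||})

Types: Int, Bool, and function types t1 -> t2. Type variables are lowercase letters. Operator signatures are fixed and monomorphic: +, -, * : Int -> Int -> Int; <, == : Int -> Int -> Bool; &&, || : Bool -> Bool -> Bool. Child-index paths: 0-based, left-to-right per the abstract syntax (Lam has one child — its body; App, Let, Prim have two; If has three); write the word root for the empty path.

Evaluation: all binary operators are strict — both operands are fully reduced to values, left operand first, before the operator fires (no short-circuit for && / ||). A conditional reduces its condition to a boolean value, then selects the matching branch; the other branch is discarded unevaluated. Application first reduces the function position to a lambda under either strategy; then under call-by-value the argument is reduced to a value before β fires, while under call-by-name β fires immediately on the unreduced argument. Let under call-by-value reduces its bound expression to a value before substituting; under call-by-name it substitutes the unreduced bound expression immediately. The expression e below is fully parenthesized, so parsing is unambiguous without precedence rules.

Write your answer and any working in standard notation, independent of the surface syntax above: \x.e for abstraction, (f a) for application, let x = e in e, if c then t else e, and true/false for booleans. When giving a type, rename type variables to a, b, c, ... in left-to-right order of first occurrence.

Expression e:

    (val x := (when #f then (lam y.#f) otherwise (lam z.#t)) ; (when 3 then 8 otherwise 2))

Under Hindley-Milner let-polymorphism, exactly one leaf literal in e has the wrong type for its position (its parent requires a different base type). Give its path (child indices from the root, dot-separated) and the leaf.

Answer: 1.0 : 3

Derivation:
  unify Bool ~ Bool
\y._ : a -> Bool
\z._ : b -> Bool
  unify a -> Bool ~ b -> Bool
  unify a ~ b
  unify Bool ~ Bool
let x : forall. b -> Bool
  unify Int ~ Bool
  FAIL: mismatch Int ~ Bool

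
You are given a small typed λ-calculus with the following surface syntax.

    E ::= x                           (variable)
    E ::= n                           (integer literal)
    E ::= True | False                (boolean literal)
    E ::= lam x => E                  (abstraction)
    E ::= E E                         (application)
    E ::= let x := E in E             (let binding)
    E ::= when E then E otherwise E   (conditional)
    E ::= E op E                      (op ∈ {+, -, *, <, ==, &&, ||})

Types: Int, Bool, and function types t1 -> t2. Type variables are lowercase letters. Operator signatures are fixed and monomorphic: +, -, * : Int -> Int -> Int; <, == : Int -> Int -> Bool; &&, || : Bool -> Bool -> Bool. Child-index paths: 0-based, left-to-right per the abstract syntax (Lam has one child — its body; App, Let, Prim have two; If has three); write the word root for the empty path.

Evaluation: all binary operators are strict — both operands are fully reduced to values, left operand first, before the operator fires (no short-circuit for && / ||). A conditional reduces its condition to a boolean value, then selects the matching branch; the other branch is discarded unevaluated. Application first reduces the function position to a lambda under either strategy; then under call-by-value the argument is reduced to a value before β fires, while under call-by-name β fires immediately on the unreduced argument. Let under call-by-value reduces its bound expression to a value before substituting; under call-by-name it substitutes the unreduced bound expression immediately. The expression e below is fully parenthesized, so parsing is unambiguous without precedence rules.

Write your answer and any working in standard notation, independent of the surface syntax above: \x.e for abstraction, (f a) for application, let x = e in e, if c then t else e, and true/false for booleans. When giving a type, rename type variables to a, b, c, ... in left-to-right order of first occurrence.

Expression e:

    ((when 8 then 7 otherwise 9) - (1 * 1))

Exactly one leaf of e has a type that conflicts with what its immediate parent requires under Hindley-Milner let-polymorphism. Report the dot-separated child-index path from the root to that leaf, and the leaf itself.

Answer: 0.0 : 8

Trace:
  unify Int ~ Bool
  FAIL: mismatch Int ~ Bool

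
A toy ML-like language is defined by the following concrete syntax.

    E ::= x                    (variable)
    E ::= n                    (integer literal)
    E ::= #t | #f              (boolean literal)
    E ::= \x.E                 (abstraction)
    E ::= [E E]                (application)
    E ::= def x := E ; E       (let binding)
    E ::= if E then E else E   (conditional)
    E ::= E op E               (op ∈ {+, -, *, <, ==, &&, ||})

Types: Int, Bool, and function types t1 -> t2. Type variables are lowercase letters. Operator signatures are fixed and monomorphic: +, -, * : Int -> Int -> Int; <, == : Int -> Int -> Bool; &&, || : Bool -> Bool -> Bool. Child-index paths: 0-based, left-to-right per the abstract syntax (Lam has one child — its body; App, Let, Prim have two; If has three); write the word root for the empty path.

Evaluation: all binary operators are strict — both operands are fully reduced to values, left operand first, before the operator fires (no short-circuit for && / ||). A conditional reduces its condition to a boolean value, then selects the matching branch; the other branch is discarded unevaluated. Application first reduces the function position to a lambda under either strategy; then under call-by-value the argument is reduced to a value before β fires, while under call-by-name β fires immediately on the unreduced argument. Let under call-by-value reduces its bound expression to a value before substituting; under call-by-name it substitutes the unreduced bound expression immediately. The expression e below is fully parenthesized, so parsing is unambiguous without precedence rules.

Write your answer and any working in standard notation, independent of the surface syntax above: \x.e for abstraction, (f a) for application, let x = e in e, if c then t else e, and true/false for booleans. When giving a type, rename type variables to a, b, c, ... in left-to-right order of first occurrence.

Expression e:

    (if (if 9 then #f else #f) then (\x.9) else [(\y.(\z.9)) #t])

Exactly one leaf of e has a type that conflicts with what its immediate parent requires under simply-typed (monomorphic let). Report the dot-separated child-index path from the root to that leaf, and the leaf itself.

Derivation:
  unify Int ~ Bool
  FAIL: mismatch Int ~ Bool

Answer: 0.0 : 9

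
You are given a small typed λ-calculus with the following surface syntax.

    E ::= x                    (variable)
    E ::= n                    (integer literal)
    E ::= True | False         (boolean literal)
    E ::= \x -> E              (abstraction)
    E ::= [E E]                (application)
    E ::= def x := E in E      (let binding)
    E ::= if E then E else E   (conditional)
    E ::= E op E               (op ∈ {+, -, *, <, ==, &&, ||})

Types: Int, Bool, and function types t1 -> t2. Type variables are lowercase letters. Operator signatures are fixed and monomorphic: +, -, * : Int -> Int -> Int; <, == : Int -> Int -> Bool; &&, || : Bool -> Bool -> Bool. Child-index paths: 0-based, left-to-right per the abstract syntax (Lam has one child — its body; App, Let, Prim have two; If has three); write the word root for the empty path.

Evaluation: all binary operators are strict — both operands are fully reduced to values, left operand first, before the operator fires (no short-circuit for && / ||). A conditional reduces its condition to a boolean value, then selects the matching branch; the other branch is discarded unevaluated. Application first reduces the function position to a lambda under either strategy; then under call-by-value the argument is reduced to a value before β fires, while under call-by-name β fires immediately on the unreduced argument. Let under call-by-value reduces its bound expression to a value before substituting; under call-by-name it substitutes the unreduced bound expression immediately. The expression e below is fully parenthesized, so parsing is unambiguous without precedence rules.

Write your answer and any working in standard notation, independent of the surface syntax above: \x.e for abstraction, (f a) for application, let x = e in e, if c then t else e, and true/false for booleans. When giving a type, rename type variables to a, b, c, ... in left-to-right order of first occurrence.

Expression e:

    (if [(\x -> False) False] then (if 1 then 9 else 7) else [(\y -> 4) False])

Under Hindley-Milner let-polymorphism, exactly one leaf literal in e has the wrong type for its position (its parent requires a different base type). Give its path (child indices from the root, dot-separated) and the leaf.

Trace:
\x._ : a -> Bool
  unify a -> Bool ~ Bool -> b
  unify a ~ Bool
  unify Bool ~ b
_ _ : Bool
  unify Bool ~ Bool
  unify Int ~ Bool
  FAIL: mismatch Int ~ Bool

Answer: 1.0 : 1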